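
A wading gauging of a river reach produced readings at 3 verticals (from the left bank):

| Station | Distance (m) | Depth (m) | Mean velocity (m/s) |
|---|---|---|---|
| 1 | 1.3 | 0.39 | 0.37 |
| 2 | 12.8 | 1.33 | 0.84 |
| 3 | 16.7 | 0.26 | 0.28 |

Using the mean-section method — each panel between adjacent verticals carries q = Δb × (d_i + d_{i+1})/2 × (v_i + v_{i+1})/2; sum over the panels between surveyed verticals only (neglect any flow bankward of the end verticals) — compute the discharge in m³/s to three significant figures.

7.72 m³/s

Panel 1-2: Δb = 11.5 m, d̄ = (0.39+1.33)/2 = 0.86, v̄ = (0.37+0.84)/2 = 0.605 → q = 11.5×0.86×0.605 = 5.983 m³/s
Panel 2-3: Δb = 3.9 m, d̄ = (1.33+0.26)/2 = 0.795, v̄ = (0.84+0.28)/2 = 0.56 → q = 3.9×0.795×0.56 = 1.736 m³/s
Q = Σ q = 7.720 m³/s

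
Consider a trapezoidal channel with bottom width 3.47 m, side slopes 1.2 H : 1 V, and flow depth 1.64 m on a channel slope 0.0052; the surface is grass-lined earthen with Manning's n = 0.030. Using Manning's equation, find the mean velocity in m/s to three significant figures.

A = (b + z·y)·y = (3.47 + 1.2×1.64)×1.64 = 8.918 m²
P = b + 2y√(1+z²) = 3.47 + 2×1.64×√(1+1.2²) = 8.594 m
R = A/P = 8.918/8.594 = 1.038 m
Q = (1/n)·A·R^(2/3)·S^(1/2) = (1/0.030) × 8.918 × 1.038^(2/3) × 0.0052^(1/2) = 21.97 m³/s
V = Q/A = 21.97/8.918 = 2.464 m/s

2.46 m/s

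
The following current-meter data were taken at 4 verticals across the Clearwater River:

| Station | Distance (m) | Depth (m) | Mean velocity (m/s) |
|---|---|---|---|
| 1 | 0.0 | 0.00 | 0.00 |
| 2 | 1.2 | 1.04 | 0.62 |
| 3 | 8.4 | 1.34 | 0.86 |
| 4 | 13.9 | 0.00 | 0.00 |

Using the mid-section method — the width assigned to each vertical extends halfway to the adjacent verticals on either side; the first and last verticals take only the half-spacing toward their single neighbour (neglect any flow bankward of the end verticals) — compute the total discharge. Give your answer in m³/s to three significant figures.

w_2 = (8.4 − 0.0)/2 = 4.2 m; q_2 = 0.62 × 1.04 × 4.2 = 2.708 m³/s
w_3 = (13.9 − 1.2)/2 = 6.35 m; q_3 = 0.86 × 1.34 × 6.35 = 7.318 m³/s
Stations 1, 4 contribute zero (depth or velocity is 0).
Q = Σ qᵢ = 10.03 m³/s

10.0 m³/s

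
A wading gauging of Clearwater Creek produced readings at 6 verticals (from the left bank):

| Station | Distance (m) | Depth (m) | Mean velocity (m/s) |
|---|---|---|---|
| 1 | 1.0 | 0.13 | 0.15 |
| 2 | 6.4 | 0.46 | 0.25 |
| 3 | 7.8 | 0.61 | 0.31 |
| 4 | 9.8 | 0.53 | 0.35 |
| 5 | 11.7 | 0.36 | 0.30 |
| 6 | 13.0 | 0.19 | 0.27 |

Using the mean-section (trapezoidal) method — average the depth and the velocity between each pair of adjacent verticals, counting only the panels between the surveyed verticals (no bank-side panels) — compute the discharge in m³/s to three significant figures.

Panel 1-2: Δb = 5.4 m, d̄ = (0.13+0.46)/2 = 0.295, v̄ = (0.15+0.25)/2 = 0.2 → q = 5.4×0.295×0.2 = 0.3186 m³/s
Panel 2-3: Δb = 1.4 m, d̄ = (0.46+0.61)/2 = 0.535, v̄ = (0.25+0.31)/2 = 0.28 → q = 1.4×0.535×0.28 = 0.2097 m³/s
Panel 3-4: Δb = 2 m, d̄ = (0.61+0.53)/2 = 0.57, v̄ = (0.31+0.35)/2 = 0.33 → q = 2×0.57×0.33 = 0.3762 m³/s
Panel 4-5: Δb = 1.9 m, d̄ = (0.53+0.36)/2 = 0.445, v̄ = (0.35+0.30)/2 = 0.325 → q = 1.9×0.445×0.325 = 0.2748 m³/s
Panel 5-6: Δb = 1.3 m, d̄ = (0.36+0.19)/2 = 0.275, v̄ = (0.30+0.27)/2 = 0.285 → q = 1.3×0.275×0.285 = 0.1019 m³/s
Q = Σ q = 1.281 m³/s

1.28 m³/s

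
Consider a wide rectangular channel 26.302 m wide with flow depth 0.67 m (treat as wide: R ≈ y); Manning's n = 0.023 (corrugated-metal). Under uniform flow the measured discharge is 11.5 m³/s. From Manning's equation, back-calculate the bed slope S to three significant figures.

0.000384

A = b·y = 26.302 × 0.67 = 17.62 m²
Wide channel: R ≈ y = 0.67 m
S = (Q·n / (1·A·R^(2/3)))² = (11.5×0.023 / (1×17.62×0.7657))² = 0.0003843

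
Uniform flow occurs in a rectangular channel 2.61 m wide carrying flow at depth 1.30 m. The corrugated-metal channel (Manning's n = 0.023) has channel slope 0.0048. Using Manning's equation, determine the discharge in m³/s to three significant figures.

A = b·y = 2.61 × 1.30 = 3.393 m²
P = b + 2y = 2.61 + 2×1.30 = 5.210 m
R = A/P = 3.393/5.210 = 0.6512 m
Q = (1/n)·A·R^(2/3)·S^(1/2) = (1/0.023) × 3.393 × 0.6512^(2/3) × 0.0048^(1/2) = 7.679 m³/s

7.68 m³/s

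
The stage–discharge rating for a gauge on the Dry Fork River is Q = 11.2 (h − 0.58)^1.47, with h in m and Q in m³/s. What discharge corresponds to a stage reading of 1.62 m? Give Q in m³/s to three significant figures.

Q = 11.2 × (1.62 − 0.58)^1.47 = 11.2 × 1.04^1.47 = 11.86 m³/s

11.9 m³/s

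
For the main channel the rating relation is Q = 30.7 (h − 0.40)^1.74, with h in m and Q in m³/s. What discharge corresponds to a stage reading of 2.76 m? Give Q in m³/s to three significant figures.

Q = 30.7 × (2.76 − 0.40)^1.74 = 30.7 × 2.36^1.74 = 136.8 m³/s

137 m³/s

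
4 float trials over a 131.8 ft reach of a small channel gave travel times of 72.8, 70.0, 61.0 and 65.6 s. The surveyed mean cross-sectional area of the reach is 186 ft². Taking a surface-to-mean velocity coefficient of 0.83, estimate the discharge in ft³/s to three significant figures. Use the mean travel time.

302 ft³/s

t̄ = (72.8 + 70.0 + 61.0 + 65.6) / 4 = 67.35 s
v_surface = L / t̄ = 131.8 / 67.35 = 1.957 ft/s
v_mean = 0.83 × 1.957 = 1.624 ft/s
Q = A × v_mean = 186 × 1.624 = 302.1 ft³/s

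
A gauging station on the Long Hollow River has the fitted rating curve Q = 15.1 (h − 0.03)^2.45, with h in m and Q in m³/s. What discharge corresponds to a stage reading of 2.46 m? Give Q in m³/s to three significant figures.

133 m³/s

Q = 15.1 × (2.46 − 0.03)^2.45 = 15.1 × 2.43^2.45 = 133.0 m³/s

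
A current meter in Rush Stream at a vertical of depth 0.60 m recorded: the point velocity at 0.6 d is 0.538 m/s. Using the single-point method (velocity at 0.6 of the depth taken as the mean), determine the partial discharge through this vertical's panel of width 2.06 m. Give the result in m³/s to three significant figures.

0.665 m³/s

v̄ = v₀.₆ = 0.538 m/s
q = v̄ × d × w = 0.5380 × 0.60 × 2.06 = 0.6650 m³/s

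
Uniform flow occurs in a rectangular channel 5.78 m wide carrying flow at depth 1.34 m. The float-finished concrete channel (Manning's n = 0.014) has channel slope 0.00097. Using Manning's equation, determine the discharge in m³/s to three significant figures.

A = b·y = 5.78 × 1.34 = 7.745 m²
P = b + 2y = 5.78 + 2×1.34 = 8.460 m
R = A/P = 7.745/8.460 = 0.9155 m
Q = (1/n)·A·R^(2/3)·S^(1/2) = (1/0.014) × 7.745 × 0.9155^(2/3) × 0.00097^(1/2) = 16.25 m³/s

16.2 m³/s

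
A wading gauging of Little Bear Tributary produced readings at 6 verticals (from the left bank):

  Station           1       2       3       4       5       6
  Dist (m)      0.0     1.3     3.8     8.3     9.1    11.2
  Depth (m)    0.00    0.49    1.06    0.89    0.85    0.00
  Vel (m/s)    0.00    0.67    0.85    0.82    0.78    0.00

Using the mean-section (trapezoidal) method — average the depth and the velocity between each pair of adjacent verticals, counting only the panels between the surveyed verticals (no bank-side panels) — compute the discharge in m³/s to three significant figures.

6.15 m³/s

Panel 1-2: Δb = 1.3 m, d̄ = (0.00+0.49)/2 = 0.245, v̄ = (0.00+0.67)/2 = 0.335 → q = 1.3×0.245×0.335 = 0.1067 m³/s
Panel 2-3: Δb = 2.5 m, d̄ = (0.49+1.06)/2 = 0.775, v̄ = (0.67+0.85)/2 = 0.76 → q = 2.5×0.775×0.76 = 1.473 m³/s
Panel 3-4: Δb = 4.5 m, d̄ = (1.06+0.89)/2 = 0.975, v̄ = (0.85+0.82)/2 = 0.835 → q = 4.5×0.975×0.835 = 3.664 m³/s
Panel 4-5: Δb = 0.8 m, d̄ = (0.89+0.85)/2 = 0.87, v̄ = (0.82+0.78)/2 = 0.8 → q = 0.8×0.87×0.8 = 0.5568 m³/s
Panel 5-6: Δb = 2.1 m, d̄ = (0.85+0.00)/2 = 0.425, v̄ = (0.78+0.00)/2 = 0.39 → q = 2.1×0.425×0.39 = 0.3481 m³/s
Q = Σ q = 6.148 m³/s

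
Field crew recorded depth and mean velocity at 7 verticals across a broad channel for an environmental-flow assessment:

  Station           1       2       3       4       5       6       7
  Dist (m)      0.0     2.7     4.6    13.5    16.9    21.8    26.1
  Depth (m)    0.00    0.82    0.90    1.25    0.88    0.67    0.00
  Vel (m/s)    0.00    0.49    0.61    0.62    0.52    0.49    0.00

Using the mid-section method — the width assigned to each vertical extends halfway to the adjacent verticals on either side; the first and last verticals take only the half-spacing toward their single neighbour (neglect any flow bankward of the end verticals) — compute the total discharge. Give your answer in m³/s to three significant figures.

12.1 m³/s

w_2 = (4.6 − 0.0)/2 = 2.3 m; q_2 = 0.49 × 0.82 × 2.3 = 0.9241 m³/s
w_3 = (13.5 − 2.7)/2 = 5.4 m; q_3 = 0.61 × 0.90 × 5.4 = 2.965 m³/s
w_4 = (16.9 − 4.6)/2 = 6.15 m; q_4 = 0.62 × 1.25 × 6.15 = 4.766 m³/s
w_5 = (21.8 − 13.5)/2 = 4.15 m; q_5 = 0.52 × 0.88 × 4.15 = 1.899 m³/s
w_6 = (26.1 − 16.9)/2 = 4.6 m; q_6 = 0.49 × 0.67 × 4.6 = 1.510 m³/s
Stations 1, 7 contribute zero (depth or velocity is 0).
Q = Σ qᵢ = 12.06 m³/s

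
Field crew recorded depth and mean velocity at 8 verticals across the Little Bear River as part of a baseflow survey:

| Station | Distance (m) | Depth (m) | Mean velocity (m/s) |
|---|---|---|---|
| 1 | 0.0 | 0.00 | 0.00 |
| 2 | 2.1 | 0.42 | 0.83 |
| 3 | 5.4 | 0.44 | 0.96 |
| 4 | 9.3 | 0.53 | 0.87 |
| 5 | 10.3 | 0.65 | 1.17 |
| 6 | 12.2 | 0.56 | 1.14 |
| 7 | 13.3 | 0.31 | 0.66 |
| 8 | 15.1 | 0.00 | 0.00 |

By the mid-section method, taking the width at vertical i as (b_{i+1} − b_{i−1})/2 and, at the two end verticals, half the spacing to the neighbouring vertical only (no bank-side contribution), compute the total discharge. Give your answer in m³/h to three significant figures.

w_2 = (5.4 − 0.0)/2 = 2.7 m; q_2 = 0.83 × 0.42 × 2.7 = 0.9412 m³/s
w_3 = (9.3 − 2.1)/2 = 3.6 m; q_3 = 0.96 × 0.44 × 3.6 = 1.521 m³/s
w_4 = (10.3 − 5.4)/2 = 2.45 m; q_4 = 0.87 × 0.53 × 2.45 = 1.130 m³/s
w_5 = (12.2 − 9.3)/2 = 1.45 m; q_5 = 1.17 × 0.65 × 1.45 = 1.103 m³/s
w_6 = (13.3 − 10.3)/2 = 1.5 m; q_6 = 1.14 × 0.56 × 1.5 = 0.9576 m³/s
w_7 = (15.1 − 12.2)/2 = 1.45 m; q_7 = 0.66 × 0.31 × 1.45 = 0.2967 m³/s
Stations 1, 8 contribute zero (depth or velocity is 0).
Q = Σ qᵢ = 5.949 m³/s
= 5.949 × 3600 = 21410 m³/h

21400 m³/h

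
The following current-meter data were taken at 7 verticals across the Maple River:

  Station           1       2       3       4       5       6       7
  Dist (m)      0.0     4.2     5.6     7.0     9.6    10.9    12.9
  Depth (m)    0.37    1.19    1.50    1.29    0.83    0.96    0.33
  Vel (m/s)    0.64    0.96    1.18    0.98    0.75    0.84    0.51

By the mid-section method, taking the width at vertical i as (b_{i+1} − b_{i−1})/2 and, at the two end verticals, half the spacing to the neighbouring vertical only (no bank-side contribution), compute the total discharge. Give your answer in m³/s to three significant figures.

w_1 = (4.2 − 0.0)/2 = 2.1 m; q_1 = 0.64 × 0.37 × 2.1 = 0.4973 m³/s
w_2 = (5.6 − 0.0)/2 = 2.8 m; q_2 = 0.96 × 1.19 × 2.8 = 3.199 m³/s
w_3 = (7.0 − 4.2)/2 = 1.4 m; q_3 = 1.18 × 1.50 × 1.4 = 2.478 m³/s
w_4 = (9.6 − 5.6)/2 = 2 m; q_4 = 0.98 × 1.29 × 2 = 2.528 m³/s
w_5 = (10.9 − 7.0)/2 = 1.95 m; q_5 = 0.75 × 0.83 × 1.95 = 1.214 m³/s
w_6 = (12.9 − 9.6)/2 = 1.65 m; q_6 = 0.84 × 0.96 × 1.65 = 1.331 m³/s
w_7 = (12.9 − 10.9)/2 = 1 m; q_7 = 0.51 × 0.33 × 1 = 0.1683 m³/s
Q = Σ qᵢ = 11.42 m³/s

11.4 m³/s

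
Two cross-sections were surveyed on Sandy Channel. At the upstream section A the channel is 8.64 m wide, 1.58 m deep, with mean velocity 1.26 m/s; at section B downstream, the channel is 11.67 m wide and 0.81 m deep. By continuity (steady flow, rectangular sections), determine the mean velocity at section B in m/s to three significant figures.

1.82 m/s

Q = A₁V₁ = (8.64×1.58) × 1.26 = 17.20 m³/s
A₂ = 11.67 × 0.81 = 9.453 m²
V₂ = Q/A₂ = 17.20/9.453 = 1.820 m/s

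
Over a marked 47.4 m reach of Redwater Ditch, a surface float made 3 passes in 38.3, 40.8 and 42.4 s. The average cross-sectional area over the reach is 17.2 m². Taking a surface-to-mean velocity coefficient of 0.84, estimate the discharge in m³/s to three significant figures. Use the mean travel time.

t̄ = (38.3 + 40.8 + 42.4) / 3 = 40.5 s
v_surface = L / t̄ = 47.4 / 40.5 = 1.170 m/s
v_mean = 0.84 × 1.170 = 0.9831 m/s
Q = A × v_mean = 17.2 × 0.9831 = 16.91 m³/s

16.9 m³/s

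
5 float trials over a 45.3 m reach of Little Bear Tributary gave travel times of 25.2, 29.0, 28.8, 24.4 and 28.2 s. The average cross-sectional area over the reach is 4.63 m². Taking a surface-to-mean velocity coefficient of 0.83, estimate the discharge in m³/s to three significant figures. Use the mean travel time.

t̄ = (25.2 + 29.0 + 28.8 + 24.4 + 28.2) / 5 = 27.12 s
v_surface = L / t̄ = 45.3 / 27.12 = 1.670 m/s
v_mean = 0.83 × 1.670 = 1.386 m/s
Q = A × v_mean = 4.63 × 1.386 = 6.419 m³/s

6.42 m³/s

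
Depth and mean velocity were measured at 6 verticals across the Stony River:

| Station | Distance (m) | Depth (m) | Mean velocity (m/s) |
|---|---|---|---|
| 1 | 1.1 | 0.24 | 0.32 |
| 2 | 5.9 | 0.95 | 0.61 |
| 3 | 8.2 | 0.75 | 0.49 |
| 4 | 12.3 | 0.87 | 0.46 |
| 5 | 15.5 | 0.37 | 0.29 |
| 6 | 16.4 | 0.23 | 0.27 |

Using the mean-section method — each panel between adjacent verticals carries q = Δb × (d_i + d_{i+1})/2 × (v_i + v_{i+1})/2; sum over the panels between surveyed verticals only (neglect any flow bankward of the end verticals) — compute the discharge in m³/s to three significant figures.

Panel 1-2: Δb = 4.8 m, d̄ = (0.24+0.95)/2 = 0.595, v̄ = (0.32+0.61)/2 = 0.465 → q = 4.8×0.595×0.465 = 1.328 m³/s
Panel 2-3: Δb = 2.3 m, d̄ = (0.95+0.75)/2 = 0.85, v̄ = (0.61+0.49)/2 = 0.55 → q = 2.3×0.85×0.55 = 1.075 m³/s
Panel 3-4: Δb = 4.1 m, d̄ = (0.75+0.87)/2 = 0.81, v̄ = (0.49+0.46)/2 = 0.475 → q = 4.1×0.81×0.475 = 1.577 m³/s
Panel 4-5: Δb = 3.2 m, d̄ = (0.87+0.37)/2 = 0.62, v̄ = (0.46+0.29)/2 = 0.375 → q = 3.2×0.62×0.375 = 0.7440 m³/s
Panel 5-6: Δb = 0.9 m, d̄ = (0.37+0.23)/2 = 0.3, v̄ = (0.29+0.27)/2 = 0.28 → q = 0.9×0.3×0.28 = 0.07560 m³/s
Q = Σ q = 4.800 m³/s

4.80 m³/s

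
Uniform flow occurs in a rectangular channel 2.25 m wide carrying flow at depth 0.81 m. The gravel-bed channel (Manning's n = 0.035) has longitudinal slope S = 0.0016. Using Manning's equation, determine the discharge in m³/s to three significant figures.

1.26 m³/s

A = b·y = 2.25 × 0.81 = 1.823 m²
P = b + 2y = 2.25 + 2×0.81 = 3.870 m
R = A/P = 1.823/3.870 = 0.4709 m
Q = (1/n)·A·R^(2/3)·S^(1/2) = (1/0.035) × 1.823 × 0.4709^(2/3) × 0.0016^(1/2) = 1.261 m³/s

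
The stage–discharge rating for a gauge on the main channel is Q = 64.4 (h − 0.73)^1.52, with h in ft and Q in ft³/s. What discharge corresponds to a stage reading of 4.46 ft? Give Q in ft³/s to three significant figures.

Q = 64.4 × (4.46 − 0.73)^1.52 = 64.4 × 3.73^1.52 = 476.3 ft³/s

476 ft³/s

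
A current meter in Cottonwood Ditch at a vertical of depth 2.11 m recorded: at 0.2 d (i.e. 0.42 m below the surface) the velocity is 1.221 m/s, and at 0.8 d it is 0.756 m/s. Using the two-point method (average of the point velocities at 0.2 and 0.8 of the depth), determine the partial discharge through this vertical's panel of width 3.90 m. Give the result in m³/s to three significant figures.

v̄ = (1.221 + 0.756) / 2 = 0.9885 m/s
q = v̄ × d × w = 0.9885 × 2.11 × 3.90 = 8.134 m³/s

8.13 m³/s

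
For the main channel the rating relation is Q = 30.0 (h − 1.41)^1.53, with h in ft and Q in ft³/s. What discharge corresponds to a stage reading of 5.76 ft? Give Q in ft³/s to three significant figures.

284 ft³/s

Q = 30.0 × (5.76 − 1.41)^1.53 = 30.0 × 4.35^1.53 = 284.5 ft³/s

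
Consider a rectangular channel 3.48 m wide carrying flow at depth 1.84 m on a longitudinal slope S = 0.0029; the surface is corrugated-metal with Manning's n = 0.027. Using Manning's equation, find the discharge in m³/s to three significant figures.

A = b·y = 3.48 × 1.84 = 6.403 m²
P = b + 2y = 3.48 + 2×1.84 = 7.160 m
R = A/P = 6.403/7.160 = 0.8943 m
Q = (1/n)·A·R^(2/3)·S^(1/2) = (1/0.027) × 6.403 × 0.8943^(2/3) × 0.0029^(1/2) = 11.85 m³/s

11.9 m³/s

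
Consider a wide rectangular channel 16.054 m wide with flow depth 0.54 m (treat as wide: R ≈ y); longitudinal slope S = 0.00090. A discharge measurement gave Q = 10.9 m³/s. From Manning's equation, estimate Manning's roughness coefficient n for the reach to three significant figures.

A = b·y = 16.054 × 0.54 = 8.669 m²
Wide channel: R ≈ y = 0.54 m
n = (1/Q)·A·R^(2/3)·S^(1/2) = (1/10.9) × 8.669 × 0.6631 × 0.03000 = 0.01582

0.0158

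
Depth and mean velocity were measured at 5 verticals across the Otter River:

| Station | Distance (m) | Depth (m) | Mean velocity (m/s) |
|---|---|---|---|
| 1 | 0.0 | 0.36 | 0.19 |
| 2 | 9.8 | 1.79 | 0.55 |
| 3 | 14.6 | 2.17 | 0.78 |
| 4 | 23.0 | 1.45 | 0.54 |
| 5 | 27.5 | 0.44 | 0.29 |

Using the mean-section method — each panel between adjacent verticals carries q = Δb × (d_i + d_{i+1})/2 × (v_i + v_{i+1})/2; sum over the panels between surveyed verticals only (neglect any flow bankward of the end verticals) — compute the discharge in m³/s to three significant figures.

22.0 m³/s

Panel 1-2: Δb = 9.8 m, d̄ = (0.36+1.79)/2 = 1.075, v̄ = (0.19+0.55)/2 = 0.37 → q = 9.8×1.075×0.37 = 3.898 m³/s
Panel 2-3: Δb = 4.8 m, d̄ = (1.79+2.17)/2 = 1.98, v̄ = (0.55+0.78)/2 = 0.665 → q = 4.8×1.98×0.665 = 6.320 m³/s
Panel 3-4: Δb = 8.4 m, d̄ = (2.17+1.45)/2 = 1.81, v̄ = (0.78+0.54)/2 = 0.66 → q = 8.4×1.81×0.66 = 10.03 m³/s
Panel 4-5: Δb = 4.5 m, d̄ = (1.45+0.44)/2 = 0.945, v̄ = (0.54+0.29)/2 = 0.415 → q = 4.5×0.945×0.415 = 1.765 m³/s
Q = Σ q = 22.02 m³/s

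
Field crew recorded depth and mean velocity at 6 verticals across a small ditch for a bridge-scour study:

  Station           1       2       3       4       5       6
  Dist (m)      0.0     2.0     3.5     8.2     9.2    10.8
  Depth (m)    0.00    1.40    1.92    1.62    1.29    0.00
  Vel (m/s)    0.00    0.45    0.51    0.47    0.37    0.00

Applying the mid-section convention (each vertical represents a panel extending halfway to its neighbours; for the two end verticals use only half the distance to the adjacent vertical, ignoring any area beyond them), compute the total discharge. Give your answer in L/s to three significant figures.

6930 L/s

w_2 = (3.5 − 0.0)/2 = 1.75 m; q_2 = 0.45 × 1.40 × 1.75 = 1.103 m³/s
w_3 = (8.2 − 2.0)/2 = 3.1 m; q_3 = 0.51 × 1.92 × 3.1 = 3.036 m³/s
w_4 = (9.2 − 3.5)/2 = 2.85 m; q_4 = 0.47 × 1.62 × 2.85 = 2.170 m³/s
w_5 = (10.8 − 8.2)/2 = 1.3 m; q_5 = 0.37 × 1.29 × 1.3 = 0.6205 m³/s
Stations 1, 6 contribute zero (depth or velocity is 0).
Q = Σ qᵢ = 6.929 m³/s
= 6.929 × 1000 = 6929 L/s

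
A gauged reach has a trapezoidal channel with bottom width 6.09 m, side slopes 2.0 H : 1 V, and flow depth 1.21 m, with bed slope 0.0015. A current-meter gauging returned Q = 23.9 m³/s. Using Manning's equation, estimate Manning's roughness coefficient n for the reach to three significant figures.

0.0155

A = (b + z·y)·y = (6.09 + 2.0×1.21)×1.21 = 10.30 m²
P = b + 2y√(1+z²) = 6.09 + 2×1.21×√(1+2.0²) = 11.50 m
R = A/P = 10.30/11.50 = 0.8953 m
n = (1/Q)·A·R^(2/3)·S^(1/2) = (1/23.9) × 10.30 × 0.9289 × 0.03873 = 0.01550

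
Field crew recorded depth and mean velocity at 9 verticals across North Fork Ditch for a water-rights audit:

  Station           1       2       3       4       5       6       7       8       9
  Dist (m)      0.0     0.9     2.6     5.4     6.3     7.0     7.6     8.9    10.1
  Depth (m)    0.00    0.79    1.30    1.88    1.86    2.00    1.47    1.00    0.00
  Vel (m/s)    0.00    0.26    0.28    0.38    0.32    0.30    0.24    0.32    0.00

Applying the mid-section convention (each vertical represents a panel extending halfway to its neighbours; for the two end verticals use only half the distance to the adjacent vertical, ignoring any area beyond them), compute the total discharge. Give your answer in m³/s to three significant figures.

4.01 m³/s

w_2 = (2.6 − 0.0)/2 = 1.3 m; q_2 = 0.26 × 0.79 × 1.3 = 0.2670 m³/s
w_3 = (5.4 − 0.9)/2 = 2.25 m; q_3 = 0.28 × 1.30 × 2.25 = 0.8190 m³/s
w_4 = (6.3 − 2.6)/2 = 1.85 m; q_4 = 0.38 × 1.88 × 1.85 = 1.322 m³/s
w_5 = (7.0 − 5.4)/2 = 0.8 m; q_5 = 0.32 × 1.86 × 0.8 = 0.4762 m³/s
w_6 = (7.6 − 6.3)/2 = 0.65 m; q_6 = 0.30 × 2.00 × 0.65 = 0.3900 m³/s
w_7 = (8.9 − 7.0)/2 = 0.95 m; q_7 = 0.24 × 1.47 × 0.95 = 0.3352 m³/s
w_8 = (10.1 − 7.6)/2 = 1.25 m; q_8 = 0.32 × 1.00 × 1.25 = 0.4000 m³/s
Stations 1, 9 contribute zero (depth or velocity is 0).
Q = Σ qᵢ = 4.009 m³/s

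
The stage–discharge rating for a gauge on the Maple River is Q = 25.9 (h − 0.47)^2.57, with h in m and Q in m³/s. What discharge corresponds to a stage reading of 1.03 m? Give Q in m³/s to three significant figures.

5.84 m³/s

Q = 25.9 × (1.03 − 0.47)^2.57 = 25.9 × 0.56^2.57 = 5.836 m³/s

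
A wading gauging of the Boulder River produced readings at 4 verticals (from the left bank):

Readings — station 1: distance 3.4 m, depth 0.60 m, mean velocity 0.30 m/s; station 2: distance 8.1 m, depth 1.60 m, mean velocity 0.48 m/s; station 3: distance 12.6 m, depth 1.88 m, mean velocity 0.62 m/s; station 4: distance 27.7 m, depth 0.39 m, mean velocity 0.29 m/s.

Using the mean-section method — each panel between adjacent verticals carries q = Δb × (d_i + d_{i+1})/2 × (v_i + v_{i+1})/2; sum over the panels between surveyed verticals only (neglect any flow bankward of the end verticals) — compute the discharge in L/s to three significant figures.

14100 L/s

Panel 1-2: Δb = 4.7 m, d̄ = (0.60+1.60)/2 = 1.1, v̄ = (0.30+0.48)/2 = 0.39 → q = 4.7×1.1×0.39 = 2.016 m³/s
Panel 2-3: Δb = 4.5 m, d̄ = (1.60+1.88)/2 = 1.74, v̄ = (0.48+0.62)/2 = 0.55 → q = 4.5×1.74×0.55 = 4.307 m³/s
Panel 3-4: Δb = 15.1 m, d̄ = (1.88+0.39)/2 = 1.135, v̄ = (0.62+0.29)/2 = 0.455 → q = 15.1×1.135×0.455 = 7.798 m³/s
Q = Σ q = 14.12 m³/s
= 14.12 × 1000 = 14120 L/s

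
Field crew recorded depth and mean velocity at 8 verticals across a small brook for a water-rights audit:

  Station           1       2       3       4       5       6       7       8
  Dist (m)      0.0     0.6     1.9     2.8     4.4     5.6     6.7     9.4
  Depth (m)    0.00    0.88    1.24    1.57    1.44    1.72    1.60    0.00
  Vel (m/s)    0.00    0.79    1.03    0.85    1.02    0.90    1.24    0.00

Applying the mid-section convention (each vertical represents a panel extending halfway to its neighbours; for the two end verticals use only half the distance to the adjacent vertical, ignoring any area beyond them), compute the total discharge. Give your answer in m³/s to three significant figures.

w_2 = (1.9 − 0.0)/2 = 0.95 m; q_2 = 0.79 × 0.88 × 0.95 = 0.6604 m³/s
w_3 = (2.8 − 0.6)/2 = 1.1 m; q_3 = 1.03 × 1.24 × 1.1 = 1.405 m³/s
w_4 = (4.4 − 1.9)/2 = 1.25 m; q_4 = 0.85 × 1.57 × 1.25 = 1.668 m³/s
w_5 = (5.6 − 2.8)/2 = 1.4 m; q_5 = 1.02 × 1.44 × 1.4 = 2.056 m³/s
w_6 = (6.7 − 4.4)/2 = 1.15 m; q_6 = 0.90 × 1.72 × 1.15 = 1.780 m³/s
w_7 = (9.4 − 5.6)/2 = 1.9 m; q_7 = 1.24 × 1.60 × 1.9 = 3.770 m³/s
Stations 1, 8 contribute zero (depth or velocity is 0).
Q = Σ qᵢ = 11.34 m³/s

11.3 m³/s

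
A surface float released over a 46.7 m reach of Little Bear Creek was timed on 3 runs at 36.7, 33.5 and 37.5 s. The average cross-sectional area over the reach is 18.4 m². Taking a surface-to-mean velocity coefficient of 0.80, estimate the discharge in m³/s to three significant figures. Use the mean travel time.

t̄ = (36.7 + 33.5 + 37.5) / 3 = 35.9 s
v_surface = L / t̄ = 46.7 / 35.9 = 1.301 m/s
v_mean = 0.80 × 1.301 = 1.041 m/s
Q = A × v_mean = 18.4 × 1.041 = 19.15 m³/s

19.1 m³/s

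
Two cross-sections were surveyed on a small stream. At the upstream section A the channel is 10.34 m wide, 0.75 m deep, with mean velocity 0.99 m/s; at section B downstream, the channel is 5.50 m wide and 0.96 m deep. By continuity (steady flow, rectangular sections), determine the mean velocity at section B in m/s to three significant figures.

Q = A₁V₁ = (10.34×0.75) × 0.99 = 7.677 m³/s
A₂ = 5.50 × 0.96 = 5.280 m²
V₂ = Q/A₂ = 7.677/5.280 = 1.454 m/s

1.45 m/s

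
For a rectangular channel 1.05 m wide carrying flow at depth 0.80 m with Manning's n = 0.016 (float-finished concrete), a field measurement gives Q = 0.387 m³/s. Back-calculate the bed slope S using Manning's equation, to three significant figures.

A = b·y = 1.05 × 0.80 = 0.8400 m²
P = b + 2y = 1.05 + 2×0.80 = 2.650 m
R = A/P = 0.8400/2.650 = 0.3170 m
S = (Q·n / (1·A·R^(2/3)))² = (0.387×0.016 / (1×0.8400×0.4649))² = 0.0002514

0.000251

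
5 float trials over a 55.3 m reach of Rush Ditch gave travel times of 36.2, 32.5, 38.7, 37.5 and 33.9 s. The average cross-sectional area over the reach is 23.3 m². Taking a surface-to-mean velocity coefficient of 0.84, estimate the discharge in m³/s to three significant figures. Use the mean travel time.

30.3 m³/s

t̄ = (36.2 + 32.5 + 38.7 + 37.5 + 33.9) / 5 = 35.76 s
v_surface = L / t̄ = 55.3 / 35.76 = 1.546 m/s
v_mean = 0.84 × 1.546 = 1.299 m/s
Q = A × v_mean = 23.3 × 1.299 = 30.27 m³/s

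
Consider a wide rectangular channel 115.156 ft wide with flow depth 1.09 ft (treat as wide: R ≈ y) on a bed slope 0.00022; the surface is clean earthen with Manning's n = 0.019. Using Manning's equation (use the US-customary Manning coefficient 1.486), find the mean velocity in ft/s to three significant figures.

1.23 ft/s

A = b·y = 115.156 × 1.09 = 125.5 ft²
Wide channel: R ≈ y = 1.09 ft
Q = (1.486/n)·A·R^(2/3)·S^(1/2) = (1.486/0.019) × 125.5 × 1.090^(2/3) × 0.00022^(1/2) = 154.2 ft³/s
V = Q/A = 154.2/125.5 = 1.229 ft/s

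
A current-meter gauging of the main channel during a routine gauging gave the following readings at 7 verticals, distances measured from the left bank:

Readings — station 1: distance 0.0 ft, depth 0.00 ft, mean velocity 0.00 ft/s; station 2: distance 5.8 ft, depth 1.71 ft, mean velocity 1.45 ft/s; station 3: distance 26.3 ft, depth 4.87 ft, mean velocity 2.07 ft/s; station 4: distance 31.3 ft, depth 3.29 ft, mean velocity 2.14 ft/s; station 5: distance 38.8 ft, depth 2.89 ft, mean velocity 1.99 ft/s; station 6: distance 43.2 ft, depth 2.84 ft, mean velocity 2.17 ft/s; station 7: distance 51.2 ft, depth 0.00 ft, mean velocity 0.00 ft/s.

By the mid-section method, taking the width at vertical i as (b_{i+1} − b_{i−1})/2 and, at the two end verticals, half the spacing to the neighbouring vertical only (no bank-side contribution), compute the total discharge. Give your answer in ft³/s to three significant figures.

w_2 = (26.3 − 0.0)/2 = 13.15 ft; q_2 = 1.45 × 1.71 × 13.15 = 32.61 ft³/s
w_3 = (31.3 − 5.8)/2 = 12.75 ft; q_3 = 2.07 × 4.87 × 12.75 = 128.5 ft³/s
w_4 = (38.8 − 26.3)/2 = 6.25 ft; q_4 = 2.14 × 3.29 × 6.25 = 44.00 ft³/s
w_5 = (43.2 − 31.3)/2 = 5.95 ft; q_5 = 1.99 × 2.89 × 5.95 = 34.22 ft³/s
w_6 = (51.2 − 38.8)/2 = 6.2 ft; q_6 = 2.17 × 2.84 × 6.2 = 38.21 ft³/s
Stations 1, 7 contribute zero (depth or velocity is 0).
Q = Σ qᵢ = 277.6 ft³/s

278 ft³/s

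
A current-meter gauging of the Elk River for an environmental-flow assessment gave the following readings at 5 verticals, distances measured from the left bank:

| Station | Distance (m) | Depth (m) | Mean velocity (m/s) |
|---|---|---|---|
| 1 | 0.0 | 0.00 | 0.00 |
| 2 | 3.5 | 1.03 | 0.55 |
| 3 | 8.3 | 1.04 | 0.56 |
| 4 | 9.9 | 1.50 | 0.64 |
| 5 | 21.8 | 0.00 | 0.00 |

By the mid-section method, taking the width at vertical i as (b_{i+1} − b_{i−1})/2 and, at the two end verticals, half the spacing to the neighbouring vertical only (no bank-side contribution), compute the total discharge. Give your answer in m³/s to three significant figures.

w_2 = (8.3 − 0.0)/2 = 4.15 m; q_2 = 0.55 × 1.03 × 4.15 = 2.351 m³/s
w_3 = (9.9 − 3.5)/2 = 3.2 m; q_3 = 0.56 × 1.04 × 3.2 = 1.864 m³/s
w_4 = (21.8 − 8.3)/2 = 6.75 m; q_4 = 0.64 × 1.50 × 6.75 = 6.480 m³/s
Stations 1, 5 contribute zero (depth or velocity is 0).
Q = Σ qᵢ = 10.69 m³/s

10.7 m³/s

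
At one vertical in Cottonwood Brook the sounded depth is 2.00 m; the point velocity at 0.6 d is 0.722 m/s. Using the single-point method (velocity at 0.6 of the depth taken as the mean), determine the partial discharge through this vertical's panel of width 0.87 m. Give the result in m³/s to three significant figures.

1.26 m³/s

v̄ = v₀.₆ = 0.722 m/s
q = v̄ × d × w = 0.7220 × 2.00 × 0.87 = 1.256 m³/s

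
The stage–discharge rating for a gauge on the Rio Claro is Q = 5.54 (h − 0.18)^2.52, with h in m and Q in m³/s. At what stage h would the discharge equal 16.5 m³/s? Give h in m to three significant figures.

1.72 m

h − h₀ = (Q/C)^(1/b) = (16.5/5.54)^(1/2.52) = 1.542 m
h = 0.18 + 1.542 = 1.722 m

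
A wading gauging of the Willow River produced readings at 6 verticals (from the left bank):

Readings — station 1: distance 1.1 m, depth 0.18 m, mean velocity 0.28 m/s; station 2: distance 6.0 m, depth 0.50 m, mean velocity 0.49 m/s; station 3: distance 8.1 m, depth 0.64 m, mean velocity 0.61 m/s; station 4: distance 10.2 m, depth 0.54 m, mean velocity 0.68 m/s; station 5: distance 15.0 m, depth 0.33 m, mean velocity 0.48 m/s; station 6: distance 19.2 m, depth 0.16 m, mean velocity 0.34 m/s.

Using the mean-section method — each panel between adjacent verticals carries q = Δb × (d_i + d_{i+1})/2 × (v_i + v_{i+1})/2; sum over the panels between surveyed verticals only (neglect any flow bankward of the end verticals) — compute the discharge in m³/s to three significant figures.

Panel 1-2: Δb = 4.9 m, d̄ = (0.18+0.50)/2 = 0.34, v̄ = (0.28+0.49)/2 = 0.385 → q = 4.9×0.34×0.385 = 0.6414 m³/s
Panel 2-3: Δb = 2.1 m, d̄ = (0.50+0.64)/2 = 0.57, v̄ = (0.49+0.61)/2 = 0.55 → q = 2.1×0.57×0.55 = 0.6584 m³/s
Panel 3-4: Δb = 2.1 m, d̄ = (0.64+0.54)/2 = 0.59, v̄ = (0.61+0.68)/2 = 0.645 → q = 2.1×0.59×0.645 = 0.7992 m³/s
Panel 4-5: Δb = 4.8 m, d̄ = (0.54+0.33)/2 = 0.435, v̄ = (0.68+0.48)/2 = 0.58 → q = 4.8×0.435×0.58 = 1.211 m³/s
Panel 5-6: Δb = 4.2 m, d̄ = (0.33+0.16)/2 = 0.245, v̄ = (0.48+0.34)/2 = 0.41 → q = 4.2×0.245×0.41 = 0.4219 m³/s
Q = Σ q = 3.732 m³/s

3.73 m³/s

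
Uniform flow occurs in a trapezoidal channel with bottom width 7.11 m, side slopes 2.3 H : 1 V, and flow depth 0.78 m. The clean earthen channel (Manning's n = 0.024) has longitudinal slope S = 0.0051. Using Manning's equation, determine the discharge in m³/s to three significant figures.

15.2 m³/s

A = (b + z·y)·y = (7.11 + 2.3×0.78)×0.78 = 6.945 m²
P = b + 2y√(1+z²) = 7.11 + 2×0.78×√(1+2.3²) = 11.02 m
R = A/P = 6.945/11.02 = 0.6301 m
Q = (1/n)·A·R^(2/3)·S^(1/2) = (1/0.024) × 6.945 × 0.6301^(2/3) × 0.0051^(1/2) = 15.19 m³/s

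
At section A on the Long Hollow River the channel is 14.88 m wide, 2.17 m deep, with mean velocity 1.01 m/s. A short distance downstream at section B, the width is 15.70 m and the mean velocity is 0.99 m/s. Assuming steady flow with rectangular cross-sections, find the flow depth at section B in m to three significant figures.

2.10 m

Q = A₁V₁ = (14.88×2.17) × 1.01 = 32.61 m³/s
d₂ = Q/(b₂ V₂) = 32.61/(15.70×0.99) = 2.098 m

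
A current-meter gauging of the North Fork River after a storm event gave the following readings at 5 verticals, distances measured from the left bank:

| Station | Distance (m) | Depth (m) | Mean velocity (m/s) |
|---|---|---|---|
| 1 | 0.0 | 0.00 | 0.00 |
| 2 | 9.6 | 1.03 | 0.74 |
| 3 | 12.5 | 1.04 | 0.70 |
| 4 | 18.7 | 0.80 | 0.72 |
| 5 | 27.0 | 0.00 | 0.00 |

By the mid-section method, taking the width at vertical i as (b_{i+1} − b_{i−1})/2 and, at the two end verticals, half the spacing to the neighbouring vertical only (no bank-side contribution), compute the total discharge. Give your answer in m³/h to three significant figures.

w_2 = (12.5 − 0.0)/2 = 6.25 m; q_2 = 0.74 × 1.03 × 6.25 = 4.764 m³/s
w_3 = (18.7 − 9.6)/2 = 4.55 m; q_3 = 0.70 × 1.04 × 4.55 = 3.312 m³/s
w_4 = (27.0 − 12.5)/2 = 7.25 m; q_4 = 0.72 × 0.80 × 7.25 = 4.176 m³/s
Stations 1, 5 contribute zero (depth or velocity is 0).
Q = Σ qᵢ = 12.25 m³/s
= 12.25 × 3600 = 44110 m³/h

44100 m³/h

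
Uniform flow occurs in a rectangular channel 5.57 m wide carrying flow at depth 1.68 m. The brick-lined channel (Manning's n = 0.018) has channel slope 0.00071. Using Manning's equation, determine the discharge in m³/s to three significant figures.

A = b·y = 5.57 × 1.68 = 9.358 m²
P = b + 2y = 5.57 + 2×1.68 = 8.930 m
R = A/P = 9.358/8.930 = 1.048 m
Q = (1/n)·A·R^(2/3)·S^(1/2) = (1/0.018) × 9.358 × 1.048^(2/3) × 0.00071^(1/2) = 14.29 m³/s

14.3 m³/s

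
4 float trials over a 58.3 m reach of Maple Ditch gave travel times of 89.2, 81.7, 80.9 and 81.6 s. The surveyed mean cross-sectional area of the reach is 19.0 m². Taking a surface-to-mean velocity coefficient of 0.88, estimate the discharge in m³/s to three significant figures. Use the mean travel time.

11.7 m³/s

t̄ = (89.2 + 81.7 + 80.9 + 81.6) / 4 = 83.35 s
v_surface = L / t̄ = 58.3 / 83.35 = 0.6995 m/s
v_mean = 0.88 × 0.6995 = 0.6155 m/s
Q = A × v_mean = 19.0 × 0.6155 = 11.69 m³/s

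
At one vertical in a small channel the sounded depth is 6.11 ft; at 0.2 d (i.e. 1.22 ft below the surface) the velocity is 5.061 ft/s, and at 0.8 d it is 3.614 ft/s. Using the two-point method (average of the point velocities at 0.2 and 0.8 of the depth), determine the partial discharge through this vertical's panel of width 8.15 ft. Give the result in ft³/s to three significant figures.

216 ft³/s

v̄ = (5.061 + 3.614) / 2 = 4.338 ft/s
q = v̄ × d × w = 4.338 × 6.11 × 8.15 = 216.0 ft³/s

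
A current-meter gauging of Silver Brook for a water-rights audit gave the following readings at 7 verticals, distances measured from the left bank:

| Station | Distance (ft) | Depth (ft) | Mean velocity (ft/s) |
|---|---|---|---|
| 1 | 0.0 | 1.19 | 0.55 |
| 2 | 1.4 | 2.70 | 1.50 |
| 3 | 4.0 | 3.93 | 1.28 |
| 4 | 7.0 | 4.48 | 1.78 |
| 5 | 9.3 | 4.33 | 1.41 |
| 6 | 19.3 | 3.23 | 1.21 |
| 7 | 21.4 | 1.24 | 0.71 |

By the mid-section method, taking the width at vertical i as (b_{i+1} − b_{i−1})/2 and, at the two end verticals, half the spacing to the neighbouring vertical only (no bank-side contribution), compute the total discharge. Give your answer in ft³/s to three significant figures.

w_1 = (1.4 − 0.0)/2 = 0.7 ft; q_1 = 0.55 × 1.19 × 0.7 = 0.4582 ft³/s
w_2 = (4.0 − 0.0)/2 = 2 ft; q_2 = 1.50 × 2.70 × 2 = 8.100 ft³/s
w_3 = (7.0 − 1.4)/2 = 2.8 ft; q_3 = 1.28 × 3.93 × 2.8 = 14.09 ft³/s
w_4 = (9.3 − 4.0)/2 = 2.65 ft; q_4 = 1.78 × 4.48 × 2.65 = 21.13 ft³/s
w_5 = (19.3 − 7.0)/2 = 6.15 ft; q_5 = 1.41 × 4.33 × 6.15 = 37.55 ft³/s
w_6 = (21.4 − 9.3)/2 = 6.05 ft; q_6 = 1.21 × 3.23 × 6.05 = 23.65 ft³/s
w_7 = (21.4 − 19.3)/2 = 1.05 ft; q_7 = 0.71 × 1.24 × 1.05 = 0.9244 ft³/s
Q = Σ qᵢ = 105.9 ft³/s

106 ft³/s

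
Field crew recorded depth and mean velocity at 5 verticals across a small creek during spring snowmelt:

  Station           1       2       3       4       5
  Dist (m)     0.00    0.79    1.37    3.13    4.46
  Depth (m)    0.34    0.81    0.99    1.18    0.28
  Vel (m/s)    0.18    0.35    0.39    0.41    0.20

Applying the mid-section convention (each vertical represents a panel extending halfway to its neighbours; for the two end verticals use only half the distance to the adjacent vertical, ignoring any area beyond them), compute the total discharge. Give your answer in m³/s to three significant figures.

w_1 = (0.79 − 0.00)/2 = 0.395 m; q_1 = 0.18 × 0.34 × 0.395 = 0.02417 m³/s
w_2 = (1.37 − 0.00)/2 = 0.685 m; q_2 = 0.35 × 0.81 × 0.685 = 0.1942 m³/s
w_3 = (3.13 − 0.79)/2 = 1.17 m; q_3 = 0.39 × 0.99 × 1.17 = 0.4517 m³/s
w_4 = (4.46 − 1.37)/2 = 1.545 m; q_4 = 0.41 × 1.18 × 1.545 = 0.7475 m³/s
w_5 = (4.46 − 3.13)/2 = 0.665 m; q_5 = 0.20 × 0.28 × 0.665 = 0.03724 m³/s
Q = Σ qᵢ = 1.455 m³/s

1.45 m³/s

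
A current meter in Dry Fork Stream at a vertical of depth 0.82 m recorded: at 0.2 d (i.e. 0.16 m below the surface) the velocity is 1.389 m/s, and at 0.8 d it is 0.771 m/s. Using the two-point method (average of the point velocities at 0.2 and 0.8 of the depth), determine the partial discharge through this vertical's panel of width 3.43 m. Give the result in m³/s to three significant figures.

v̄ = (1.389 + 0.771) / 2 = 1.080 m/s
q = v̄ × d × w = 1.080 × 0.82 × 3.43 = 3.038 m³/s

3.04 m³/s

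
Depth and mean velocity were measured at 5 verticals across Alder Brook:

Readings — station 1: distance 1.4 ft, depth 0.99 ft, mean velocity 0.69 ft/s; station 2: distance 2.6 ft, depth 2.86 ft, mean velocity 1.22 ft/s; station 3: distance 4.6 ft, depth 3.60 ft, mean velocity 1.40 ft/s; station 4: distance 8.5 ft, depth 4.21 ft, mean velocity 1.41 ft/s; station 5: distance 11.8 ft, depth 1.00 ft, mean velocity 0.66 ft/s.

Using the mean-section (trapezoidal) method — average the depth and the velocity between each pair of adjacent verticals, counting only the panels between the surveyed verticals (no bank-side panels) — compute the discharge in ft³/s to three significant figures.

Panel 1-2: Δb = 1.2 ft, d̄ = (0.99+2.86)/2 = 1.925, v̄ = (0.69+1.22)/2 = 0.955 → q = 1.2×1.925×0.955 = 2.206 ft³/s
Panel 2-3: Δb = 2 ft, d̄ = (2.86+3.60)/2 = 3.23, v̄ = (1.22+1.40)/2 = 1.31 → q = 2×3.23×1.31 = 8.463 ft³/s
Panel 3-4: Δb = 3.9 ft, d̄ = (3.60+4.21)/2 = 3.905, v̄ = (1.40+1.41)/2 = 1.405 → q = 3.9×3.905×1.405 = 21.40 ft³/s
Panel 4-5: Δb = 3.3 ft, d̄ = (4.21+1.00)/2 = 2.605, v̄ = (1.41+0.66)/2 = 1.035 → q = 3.3×2.605×1.035 = 8.897 ft³/s
Q = Σ q = 40.96 ft³/s

41.0 ft³/s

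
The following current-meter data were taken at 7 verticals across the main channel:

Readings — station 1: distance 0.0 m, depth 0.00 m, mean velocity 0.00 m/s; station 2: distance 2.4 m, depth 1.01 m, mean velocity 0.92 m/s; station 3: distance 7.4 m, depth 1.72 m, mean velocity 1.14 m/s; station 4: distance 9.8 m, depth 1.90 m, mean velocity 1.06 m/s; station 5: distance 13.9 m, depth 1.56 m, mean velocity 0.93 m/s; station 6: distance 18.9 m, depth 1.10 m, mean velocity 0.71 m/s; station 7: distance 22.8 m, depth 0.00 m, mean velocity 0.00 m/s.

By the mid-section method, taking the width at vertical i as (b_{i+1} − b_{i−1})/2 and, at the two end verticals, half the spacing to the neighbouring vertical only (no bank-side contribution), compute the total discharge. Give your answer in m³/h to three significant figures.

w_2 = (7.4 − 0.0)/2 = 3.7 m; q_2 = 0.92 × 1.01 × 3.7 = 3.438 m³/s
w_3 = (9.8 − 2.4)/2 = 3.7 m; q_3 = 1.14 × 1.72 × 3.7 = 7.255 m³/s
w_4 = (13.9 − 7.4)/2 = 3.25 m; q_4 = 1.06 × 1.90 × 3.25 = 6.546 m³/s
w_5 = (18.9 − 9.8)/2 = 4.55 m; q_5 = 0.93 × 1.56 × 4.55 = 6.601 m³/s
w_6 = (22.8 − 13.9)/2 = 4.45 m; q_6 = 0.71 × 1.10 × 4.45 = 3.475 m³/s
Stations 1, 7 contribute zero (depth or velocity is 0).
Q = Σ qᵢ = 27.32 m³/s
= 27.32 × 3600 = 98330 m³/h

98300 m³/h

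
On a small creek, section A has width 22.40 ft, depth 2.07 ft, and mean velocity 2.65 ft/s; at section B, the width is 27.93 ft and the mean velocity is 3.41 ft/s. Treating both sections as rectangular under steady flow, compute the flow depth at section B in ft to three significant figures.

Q = A₁V₁ = (22.40×2.07) × 2.65 = 122.9 ft³/s
d₂ = Q/(b₂ V₂) = 122.9/(27.93×3.41) = 1.290 ft

1.29 ft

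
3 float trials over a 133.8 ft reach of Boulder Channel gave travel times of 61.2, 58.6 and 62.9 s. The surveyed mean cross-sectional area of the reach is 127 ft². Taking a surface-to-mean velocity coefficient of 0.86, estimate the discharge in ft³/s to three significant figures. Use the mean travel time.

t̄ = (61.2 + 58.6 + 62.9) / 3 = 60.9 s
v_surface = L / t̄ = 133.8 / 60.9 = 2.197 ft/s
v_mean = 0.86 × 2.197 = 1.889 ft/s
Q = A × v_mean = 127 × 1.889 = 240.0 ft³/s

240 ft³/s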